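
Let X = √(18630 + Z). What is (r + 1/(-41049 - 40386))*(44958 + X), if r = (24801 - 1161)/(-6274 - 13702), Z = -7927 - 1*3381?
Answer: -3606274829092/67781065 - 240642922*√7322/203343195 ≈ -53306.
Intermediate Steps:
Z = -11308 (Z = -7927 - 3381 = -11308)
X = √7322 (X = √(18630 - 11308) = √7322 ≈ 85.569)
r = -2955/2497 (r = 23640/(-19976) = 23640*(-1/19976) = -2955/2497 ≈ -1.1834)
(r + 1/(-41049 - 40386))*(44958 + X) = (-2955/2497 + 1/(-41049 - 40386))*(44958 + √7322) = (-2955/2497 + 1/(-81435))*(44958 + √7322) = (-2955/2497 - 1/81435)*(44958 + √7322) = -240642922*(44958 + √7322)/203343195 = -3606274829092/67781065 - 240642922*√7322/203343195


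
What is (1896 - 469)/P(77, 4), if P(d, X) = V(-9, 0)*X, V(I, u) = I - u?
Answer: -1427/36 ≈ -39.639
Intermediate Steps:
P(d, X) = -9*X (P(d, X) = (-9 - 1*0)*X = (-9 + 0)*X = -9*X)
(1896 - 469)/P(77, 4) = (1896 - 469)/((-9*4)) = 1427/(-36) = 1427*(-1/36) = -1427/36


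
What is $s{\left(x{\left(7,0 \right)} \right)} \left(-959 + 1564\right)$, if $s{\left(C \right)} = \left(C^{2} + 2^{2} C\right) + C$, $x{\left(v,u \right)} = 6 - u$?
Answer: $39930$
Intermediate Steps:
$s{\left(C \right)} = C^{2} + 5 C$ ($s{\left(C \right)} = \left(C^{2} + 4 C\right) + C = C^{2} + 5 C$)
$s{\left(x{\left(7,0 \right)} \right)} \left(-959 + 1564\right) = \left(6 - 0\right) \left(5 + \left(6 - 0\right)\right) \left(-959 + 1564\right) = \left(6 + 0\right) \left(5 + \left(6 + 0\right)\right) 605 = 6 \left(5 + 6\right) 605 = 6 \cdot 11 \cdot 605 = 66 \cdot 605 = 39930$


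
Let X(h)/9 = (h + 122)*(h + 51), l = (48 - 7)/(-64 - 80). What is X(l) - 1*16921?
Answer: 89013697/2304 ≈ 38634.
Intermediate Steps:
l = -41/144 (l = 41/(-144) = 41*(-1/144) = -41/144 ≈ -0.28472)
X(h) = 9*(51 + h)*(122 + h) (X(h) = 9*((h + 122)*(h + 51)) = 9*((122 + h)*(51 + h)) = 9*((51 + h)*(122 + h)) = 9*(51 + h)*(122 + h))
X(l) - 1*16921 = (55998 + 9*(-41/144)**2 + 1557*(-41/144)) - 1*16921 = (55998 + 9*(1681/20736) - 7093/16) - 16921 = (55998 + 1681/2304 - 7093/16) - 16921 = 127999681/2304 - 16921 = 89013697/2304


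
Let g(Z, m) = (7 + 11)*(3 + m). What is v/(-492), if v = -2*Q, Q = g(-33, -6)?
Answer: -9/41 ≈ -0.21951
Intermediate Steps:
g(Z, m) = 54 + 18*m (g(Z, m) = 18*(3 + m) = 54 + 18*m)
Q = -54 (Q = 54 + 18*(-6) = 54 - 108 = -54)
v = 108 (v = -2*(-54) = 108)
v/(-492) = 108/(-492) = 108*(-1/492) = -9/41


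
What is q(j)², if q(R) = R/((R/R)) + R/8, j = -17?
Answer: 23409/64 ≈ 365.77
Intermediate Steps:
q(R) = 9*R/8 (q(R) = R/1 + R*(⅛) = R*1 + R/8 = R + R/8 = 9*R/8)
q(j)² = ((9/8)*(-17))² = (-153/8)² = 23409/64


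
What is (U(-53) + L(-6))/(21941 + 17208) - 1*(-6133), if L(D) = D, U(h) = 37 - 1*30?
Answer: 240100818/39149 ≈ 6133.0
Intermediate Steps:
U(h) = 7 (U(h) = 37 - 30 = 7)
(U(-53) + L(-6))/(21941 + 17208) - 1*(-6133) = (7 - 6)/(21941 + 17208) - 1*(-6133) = 1/39149 + 6133 = 240100818/39149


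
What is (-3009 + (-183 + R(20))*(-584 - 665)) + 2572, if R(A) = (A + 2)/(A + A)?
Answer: 4548861/20 ≈ 2.2744e+5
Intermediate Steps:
R(A) = (2 + A)/(2*A) (R(A) = (2 + A)/((2*A)) = (2 + A)*(1/(2*A)) = (2 + A)/(2*A))
(-3009 + (-183 + R(20))*(-584 - 665)) + 2572 = (-3009 + (-183 + (½)*(2 + 20)/20)*(-584 - 665)) + 2572 = (-3009 + (-183 + (½)*(1/20)*22)*(-1249)) + 2572 = (-3009 + (-183 + 11/20)*(-1249)) + 2572 = (-3009 - 3649/20*(-1249)) + 2572 = (-3009 + 4557601/20) + 2572 = 4497421/20 + 2572 = 4548861/20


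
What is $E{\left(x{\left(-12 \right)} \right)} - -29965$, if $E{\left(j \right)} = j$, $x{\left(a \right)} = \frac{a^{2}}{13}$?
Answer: $\frac{389689}{13} \approx 29976.0$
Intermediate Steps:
$x{\left(a \right)} = \frac{a^{2}}{13}$ ($x{\left(a \right)} = a^{2} \cdot \frac{1}{13} = \frac{a^{2}}{13}$)
$E{\left(x{\left(-12 \right)} \right)} - -29965 = \frac{\left(-12\right)^{2}}{13} - -29965 = \frac{1}{13} \cdot 144 + 29965 = \frac{144}{13} + 29965 = \frac{389689}{13}$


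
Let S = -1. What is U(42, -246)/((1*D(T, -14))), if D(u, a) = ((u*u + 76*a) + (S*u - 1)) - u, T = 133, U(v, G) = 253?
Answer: 253/16358 ≈ 0.015466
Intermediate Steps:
D(u, a) = -1 + u² - 2*u + 76*a (D(u, a) = ((u*u + 76*a) + (-u - 1)) - u = ((u² + 76*a) + (-1 - u)) - u = (-1 + u² - u + 76*a) - u = -1 + u² - 2*u + 76*a)
U(42, -246)/((1*D(T, -14))) = 253/((1*(-1 + 133² - 2*133 + 76*(-14)))) = 253/((1*(-1 + 17689 - 266 - 1064))) = 253/((1*16358)) = 253/16358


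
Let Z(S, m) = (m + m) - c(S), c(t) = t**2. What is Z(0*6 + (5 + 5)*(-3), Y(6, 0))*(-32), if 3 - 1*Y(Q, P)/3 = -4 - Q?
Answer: 26304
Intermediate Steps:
Y(Q, P) = 21 + 3*Q (Y(Q, P) = 9 - 3*(-4 - Q) = 9 + (12 + 3*Q) = 21 + 3*Q)
Z(S, m) = -S**2 + 2*m (Z(S, m) = (m + m) - S**2 = 2*m - S**2 = -S**2 + 2*m)
Z(0*6 + (5 + 5)*(-3), Y(6, 0))*(-32) = (-(0*6 + (5 + 5)*(-3))**2 + 2*(21 + 3*6))*(-32) = (-(0 + 10*(-3))**2 + 2*(21 + 18))*(-32) = (-(0 - 30)**2 + 2*39)*(-32) = (-1*(-30)**2 + 78)*(-32) = (-1*900 + 78)*(-32) = (-900 + 78)*(-32) = -822*(-32) = 26304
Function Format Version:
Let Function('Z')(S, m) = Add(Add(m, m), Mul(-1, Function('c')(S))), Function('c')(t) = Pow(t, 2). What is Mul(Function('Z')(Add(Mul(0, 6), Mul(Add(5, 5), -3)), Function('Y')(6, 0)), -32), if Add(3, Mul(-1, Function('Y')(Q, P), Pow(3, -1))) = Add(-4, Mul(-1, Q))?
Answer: 26304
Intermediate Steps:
Function('Y')(Q, P) = Add(21, Mul(3, Q)) (Function('Y')(Q, P) = Add(9, Mul(-3, Add(-4, Mul(-1, Q)))) = Add(9, Add(12, Mul(3, Q))) = Add(21, Mul(3, Q)))
Function('Z')(S, m) = Add(Mul(-1, Pow(S, 2)), Mul(2, m)) (Function('Z')(S, m) = Add(Add(m, m), Mul(-1, Pow(S, 2))) = Add(Mul(2, m), Mul(-1, Pow(S, 2))) = Add(Mul(-1, Pow(S, 2)), Mul(2, m)))
Mul(Function('Z')(Add(Mul(0, 6), Mul(Add(5, 5), -3)), Function('Y')(6, 0)), -32) = Mul(Add(Mul(-1, Pow(Add(Mul(0, 6), Mul(Add(5, 5), -3)), 2)), Mul(2, Add(21, Mul(3, 6)))), -32) = Mul(Add(Mul(-1, Pow(Add(0, Mul(10, -3)), 2)), Mul(2, Add(21, 18))), -32) = Mul(Add(Mul(-1, Pow(Add(0, -30), 2)), Mul(2, 39)), -32) = Mul(Add(Mul(-1, Pow(-30, 2)), 78), -32) = Mul(Add(Mul(-1, 900), 78), -32) = Mul(Add(-900, 78), -32) = Mul(-822, -32) = 26304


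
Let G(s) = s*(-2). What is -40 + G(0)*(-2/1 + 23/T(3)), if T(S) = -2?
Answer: -40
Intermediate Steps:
G(s) = -2*s
-40 + G(0)*(-2/1 + 23/T(3)) = -40 + (-2*0)*(-2/1 + 23/(-2)) = -40 + 0*(-2*1 + 23*(-½)) = -40 + 0*(-2 - 23/2) = -40 + 0*(-27/2) = -40 + 0 = -40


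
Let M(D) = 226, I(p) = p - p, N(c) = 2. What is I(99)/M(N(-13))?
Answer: 0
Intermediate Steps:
I(p) = 0
I(99)/M(N(-13)) = 0/226 = 0*(1/226) = 0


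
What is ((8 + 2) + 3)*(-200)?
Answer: -2600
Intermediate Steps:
((8 + 2) + 3)*(-200) = (10 + 3)*(-200) = 13*(-200) = -2600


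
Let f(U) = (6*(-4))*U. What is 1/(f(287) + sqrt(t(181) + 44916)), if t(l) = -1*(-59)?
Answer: -984/6771367 - 5*sqrt(1799)/47399569 ≈ -0.00014979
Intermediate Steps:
t(l) = 59
f(U) = -24*U
1/(f(287) + sqrt(t(181) + 44916)) = 1/(-24*287 + sqrt(59 + 44916)) = 1/(-6888 + sqrt(44975)) = 1/(-6888 + 5*sqrt(1799))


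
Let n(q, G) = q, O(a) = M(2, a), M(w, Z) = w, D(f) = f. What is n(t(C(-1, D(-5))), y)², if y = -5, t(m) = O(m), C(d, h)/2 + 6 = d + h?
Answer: 4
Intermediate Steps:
C(d, h) = -12 + 2*d + 2*h (C(d, h) = -12 + 2*(d + h) = -12 + (2*d + 2*h) = -12 + 2*d + 2*h)
O(a) = 2
t(m) = 2
n(t(C(-1, D(-5))), y)² = 2² = 4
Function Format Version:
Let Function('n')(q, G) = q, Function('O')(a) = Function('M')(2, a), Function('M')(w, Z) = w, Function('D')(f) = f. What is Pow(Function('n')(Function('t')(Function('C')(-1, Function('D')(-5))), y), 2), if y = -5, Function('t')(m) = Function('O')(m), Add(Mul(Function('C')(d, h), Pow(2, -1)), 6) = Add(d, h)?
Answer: 4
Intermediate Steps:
Function('C')(d, h) = Add(-12, Mul(2, d), Mul(2, h)) (Function('C')(d, h) = Add(-12, Mul(2, Add(d, h))) = Add(-12, Add(Mul(2, d), Mul(2, h))) = Add(-12, Mul(2, d), Mul(2, h)))
Function('O')(a) = 2
Function('t')(m) = 2
Pow(Function('n')(Function('t')(Function('C')(-1, Function('D')(-5))), y), 2) = Pow(2, 2) = 4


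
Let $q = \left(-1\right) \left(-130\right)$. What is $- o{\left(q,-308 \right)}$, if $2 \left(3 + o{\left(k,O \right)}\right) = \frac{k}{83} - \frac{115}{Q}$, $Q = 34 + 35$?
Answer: $\frac{1519}{498} \approx 3.0502$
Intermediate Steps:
$Q = 69$
$q = 130$
$o{\left(k,O \right)} = - \frac{23}{6} + \frac{k}{166}$ ($o{\left(k,O \right)} = -3 + \frac{\frac{k}{83} - \frac{115}{69}}{2} = -3 + \frac{k \frac{1}{83} - \frac{5}{3}}{2} = -3 + \frac{\frac{k}{83} - \frac{5}{3}}{2} = -3 + \frac{- \frac{5}{3} + \frac{k}{83}}{2} = -3 + \left(- \frac{5}{6} + \frac{k}{166}\right) = - \frac{23}{6} + \frac{k}{166}$)
$- o{\left(q,-308 \right)} = - (- \frac{23}{6} + \frac{1}{166} \cdot 130) = - (- \frac{23}{6} + \frac{65}{83}) = \left(-1\right) \left(- \frac{1519}{498}\right) = \frac{1519}{498}$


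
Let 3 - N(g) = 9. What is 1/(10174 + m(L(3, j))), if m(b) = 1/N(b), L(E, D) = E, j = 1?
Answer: 6/61043 ≈ 9.8291e-5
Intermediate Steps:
N(g) = -6 (N(g) = 3 - 1*9 = 3 - 9 = -6)
m(b) = -⅙ (m(b) = 1/(-6) = -⅙)
1/(10174 + m(L(3, j))) = 1/(10174 - ⅙) = 1/(61043/6) = 6/61043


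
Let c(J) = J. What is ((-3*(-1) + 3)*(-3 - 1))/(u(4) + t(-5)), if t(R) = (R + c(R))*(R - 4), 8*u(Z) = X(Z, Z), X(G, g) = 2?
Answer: -96/361 ≈ -0.26593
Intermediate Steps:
u(Z) = 1/4 (u(Z) = (1/8)*2 = 1/4)
t(R) = 2*R*(-4 + R) (t(R) = (R + R)*(R - 4) = (2*R)*(-4 + R) = 2*R*(-4 + R))
((-3*(-1) + 3)*(-3 - 1))/(u(4) + t(-5)) = ((-3*(-1) + 3)*(-3 - 1))/(1/4 + 2*(-5)*(-4 - 5)) = ((3 + 3)*(-4))/(1/4 + 2*(-5)*(-9)) = (6*(-4))/(1/4 + 90) = -24/(361/4) = (4/361)*(-24) = -96/361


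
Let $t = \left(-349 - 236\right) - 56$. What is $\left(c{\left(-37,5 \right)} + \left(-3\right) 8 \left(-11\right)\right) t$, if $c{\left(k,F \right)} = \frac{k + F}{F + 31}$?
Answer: $- \frac{1517888}{9} \approx -1.6865 \cdot 10^{5}$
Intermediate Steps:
$t = -641$ ($t = -585 - 56 = -641$)
$c{\left(k,F \right)} = \frac{F + k}{31 + F}$
$\left(c{\left(-37,5 \right)} + \left(-3\right) 8 \left(-11\right)\right) t = \left(\frac{5 - 37}{31 + 5} + \left(-3\right) 8 \left(-11\right)\right) \left(-641\right) = \left(\frac{1}{36} \left(-32\right) - -264\right) \left(-641\right) = \left(\frac{1}{36} \left(-32\right) + 264\right) \left(-641\right) = \left(- \frac{8}{9} + 264\right) \left(-641\right) = \frac{2368}{9} \left(-641\right) = - \frac{1517888}{9}$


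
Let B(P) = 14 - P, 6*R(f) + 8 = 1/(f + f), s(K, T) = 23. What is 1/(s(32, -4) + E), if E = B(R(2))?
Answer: 24/919 ≈ 0.026115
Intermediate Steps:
R(f) = -4/3 + 1/(12*f) (R(f) = -4/3 + 1/(6*(f + f)) = -4/3 + 1/(6*((2*f))) = -4/3 + (1/(2*f))/6 = -4/3 + 1/(12*f))
E = 367/24 (E = 14 - (1 - 16*2)/(12*2) = 14 - (1 - 32)/(12*2) = 14 - (-31)/(12*2) = 14 - 1*(-31/24) = 14 + 31/24 = 367/24 ≈ 15.292)
1/(s(32, -4) + E) = 1/(23 + 367/24) = 1/(919/24) = 24/919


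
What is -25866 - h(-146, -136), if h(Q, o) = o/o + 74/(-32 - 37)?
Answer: -1784749/69 ≈ -25866.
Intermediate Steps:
h(Q, o) = -5/69 (h(Q, o) = 1 + 74/(-69) = 1 + 74*(-1/69) = 1 - 74/69 = -5/69)
-25866 - h(-146, -136) = -25866 - 1*(-5/69) = -25866 + 5/69 = -1784749/69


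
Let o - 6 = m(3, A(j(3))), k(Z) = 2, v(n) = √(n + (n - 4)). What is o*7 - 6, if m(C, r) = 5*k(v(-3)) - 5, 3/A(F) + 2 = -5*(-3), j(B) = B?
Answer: 71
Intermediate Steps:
v(n) = √(-4 + 2*n) (v(n) = √(n + (-4 + n)) = √(-4 + 2*n))
A(F) = 3/13 (A(F) = 3/(-2 - 5*(-3)) = 3/(-2 + 15) = 3/13)
m(C, r) = 5 (m(C, r) = 5*2 - 5 = 10 - 5 = 5)
o = 11 (o = 6 + 5 = 11)
o*7 - 6 = 11*7 - 6 = 77 - 6 = 71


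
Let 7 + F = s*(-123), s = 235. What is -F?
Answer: 28912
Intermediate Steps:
F = -28912 (F = -7 + 235*(-123) = -7 - 28905 = -28912)
-F = -1*(-28912) = 28912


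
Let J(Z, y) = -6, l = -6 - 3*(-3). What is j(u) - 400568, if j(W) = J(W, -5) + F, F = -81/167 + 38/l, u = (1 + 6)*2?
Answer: -200681471/501 ≈ -4.0056e+5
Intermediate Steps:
u = 14 (u = 7*2 = 14)
l = 3 (l = -6 + 9 = 3)
F = 6103/501 (F = -81/167 + 38/3 = 6103/501 ≈ 12.182)
j(W) = 3097/501 (j(W) = -6 + 6103/501 = 3097/501)
j(u) - 400568 = 3097/501 - 400568 = -200681471/501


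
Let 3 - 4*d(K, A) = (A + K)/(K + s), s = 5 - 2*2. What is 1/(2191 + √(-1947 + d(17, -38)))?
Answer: 52584/115258247 - 2*I*√280218/115258247 ≈ 0.00045623 - 9.1856e-6*I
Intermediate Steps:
s = 1 (s = 5 - 4 = 1)
d(K, A) = ¾ - (A + K)/(4*(1 + K)) (d(K, A) = ¾ - (A + K)/(4*(K + 1)) = ¾ - (A + K)/(4*(1 + K)))
1/(2191 + √(-1947 + d(17, -38))) = 1/(2191 + √(-1947 + (3 - 1*(-38) + 2*17)/(4*(1 + 17)))) = 1/(2191 + √(-1947 + (¼)*(3 + 38 + 34)/18)) = 1/(2191 + √(-1947 + (¼)*(1/18)*75)) = 1/(2191 + √(-1947 + 25/24)) = 1/(2191 + √(-46703/24)) = 1/(2191 + I*√280218/12)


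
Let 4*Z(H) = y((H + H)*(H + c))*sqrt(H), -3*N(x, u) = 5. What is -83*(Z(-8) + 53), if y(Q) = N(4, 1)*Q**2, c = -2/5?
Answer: -4399 + 6246912*I*sqrt(2)/5 ≈ -4399.0 + 1.7669e+6*I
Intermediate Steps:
N(x, u) = -5/3 (N(x, u) = -1/3*5 = -5/3)
c = -2/5 (c = -2*1/5 = -2/5 ≈ -0.40000)
y(Q) = -5*Q**2/3
Z(H) = -5*H**(5/2)*(-2/5 + H)**2/3 (Z(H) = ((-5*(H - 2/5)**2*(H + H)**2/3)*sqrt(H))/4 = ((-5*4*H**2*(-2/5 + H)**2/3)*sqrt(H))/4 = ((-20*H**2*(-2/5 + H)**2/3)*sqrt(H))/4 = (-20*H**(5/2)*(-2/5 + H)**2/3)/4 = -5*H**(5/2)*(-2/5 + H)**2/3)
-83*(Z(-8) + 53) = -83*(-(-8)**(5/2)*(-2 + 5*(-8))**2/15 + 53) = -83*(-128*I*sqrt(2)*(-2 - 40)**2/15 + 53) = -83*(-1/15*128*I*sqrt(2)*(-42)**2 + 53) = -83*(-1/15*128*I*sqrt(2)*1764 + 53) = -83*(-75264*I*sqrt(2)/5 + 53) = -83*(53 - 75264*I*sqrt(2)/5) = -4399 + 6246912*I*sqrt(2)/5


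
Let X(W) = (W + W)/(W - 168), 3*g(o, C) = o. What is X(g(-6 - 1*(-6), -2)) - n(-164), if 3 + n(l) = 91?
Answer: -88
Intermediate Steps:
g(o, C) = o/3
X(W) = 2*W/(-168 + W) (X(W) = (2*W)/(-168 + W) = 2*W/(-168 + W))
n(l) = 88 (n(l) = -3 + 91 = 88)
X(g(-6 - 1*(-6), -2)) - n(-164) = 2*((-6 - 1*(-6))/3)/(-168 + (-6 - 1*(-6))/3) - 1*88 = 2*((-6 + 6)/3)/(-168 + (-6 + 6)/3) - 88 = 2*((1/3)*0)/(-168 + (1/3)*0) - 88 = 2*0/(-168 + 0) - 88 = 2*0/(-168) - 88 = 2*0*(-1/168) - 88 = 0 - 88 = -88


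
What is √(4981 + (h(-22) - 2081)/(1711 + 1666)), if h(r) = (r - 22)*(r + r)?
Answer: 2*√14200869221/3377 ≈ 70.576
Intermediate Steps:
h(r) = 2*r*(-22 + r) (h(r) = (-22 + r)*(2*r) = 2*r*(-22 + r))
√(4981 + (h(-22) - 2081)/(1711 + 1666)) = √(4981 + (2*(-22)*(-22 - 22) - 2081)/(1711 + 1666)) = √(4981 + (2*(-22)*(-44) - 2081)/3377) = √(4981 + (1936 - 2081)*(1/3377)) = √(4981 - 145*1/3377) = √(4981 - 145/3377) = √(16820692/3377) = 2*√14200869221/3377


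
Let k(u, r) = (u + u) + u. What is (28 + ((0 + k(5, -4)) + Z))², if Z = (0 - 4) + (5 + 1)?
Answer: 2025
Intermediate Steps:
Z = 2 (Z = -4 + 6 = 2)
k(u, r) = 3*u (k(u, r) = 2*u + u = 3*u)
(28 + ((0 + k(5, -4)) + Z))² = (28 + ((0 + 3*5) + 2))² = (28 + ((0 + 15) + 2))² = (28 + (15 + 2))² = (28 + 17)² = 45² = 2025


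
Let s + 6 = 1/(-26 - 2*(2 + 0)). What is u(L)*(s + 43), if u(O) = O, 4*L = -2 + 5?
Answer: 1109/40 ≈ 27.725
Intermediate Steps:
L = ¾ (L = (-2 + 5)/4 = (¼)*3 = ¾ ≈ 0.75000)
s = -181/30 (s = -6 + 1/(-26 - 2*(2 + 0)) = -6 + 1/(-26 - 2*2) = -6 + 1/(-26 - 4) = -6 + 1/(-30) = -6 - 1/30 = -181/30 ≈ -6.0333)
u(L)*(s + 43) = 3*(-181/30 + 43)/4 = (¾)*(1109/30) = 1109/40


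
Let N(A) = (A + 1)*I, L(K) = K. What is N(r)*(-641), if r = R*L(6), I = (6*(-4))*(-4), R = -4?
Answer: 1415328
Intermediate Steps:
I = 96 (I = -24*(-4) = 96)
r = -24 (r = -4*6 = -24)
N(A) = 96 + 96*A (N(A) = (A + 1)*96 = (1 + A)*96 = 96 + 96*A)
N(r)*(-641) = (96 + 96*(-24))*(-641) = (96 - 2304)*(-641) = -2208*(-641) = 1415328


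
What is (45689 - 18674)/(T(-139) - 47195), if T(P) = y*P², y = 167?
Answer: 9005/1059804 ≈ 0.0084969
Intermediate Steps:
T(P) = 167*P²
(45689 - 18674)/(T(-139) - 47195) = (45689 - 18674)/(167*(-139)² - 47195) = 27015/(167*19321 - 47195) = 27015/(3226607 - 47195) = 27015/3179412 = 27015*(1/3179412) = 9005/1059804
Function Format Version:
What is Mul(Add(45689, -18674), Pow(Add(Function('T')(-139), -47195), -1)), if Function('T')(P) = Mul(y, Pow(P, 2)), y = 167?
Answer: Rational(9005, 1059804) ≈ 0.0084969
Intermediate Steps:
Function('T')(P) = Mul(167, Pow(P, 2))
Mul(Add(45689, -18674), Pow(Add(Function('T')(-139), -47195), -1)) = Mul(Add(45689, -18674), Pow(Add(Mul(167, Pow(-139, 2)), -47195), -1)) = Mul(27015, Pow(Add(Mul(167, 19321), -47195), -1)) = Mul(27015, Pow(Add(3226607, -47195), -1)) = Mul(27015, Pow(3179412, -1)) = Mul(27015, Rational(1, 3179412)) = Rational(9005, 1059804)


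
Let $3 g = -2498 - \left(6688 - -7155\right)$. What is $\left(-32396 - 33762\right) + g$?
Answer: $-71605$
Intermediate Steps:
$g = -5447$ ($g = \frac{-2498 - \left(6688 - -7155\right)}{3} = \frac{-2498 - \left(6688 + 7155\right)}{3} = \frac{-2498 - 13843}{3} = \frac{1}{3} \left(-16341\right) = -5447$)
$\left(-32396 - 33762\right) + g = \left(-32396 - 33762\right) - 5447 = -66158 - 5447 = -71605$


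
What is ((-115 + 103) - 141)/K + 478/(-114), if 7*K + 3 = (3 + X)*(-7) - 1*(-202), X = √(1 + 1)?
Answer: -541630/52953 - 441*√2/1858 ≈ -10.564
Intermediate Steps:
X = √2 ≈ 1.4142
K = 178/7 - √2 (K = -3/7 + ((3 + √2)*(-7) - 1*(-202))/7 = -3/7 + ((-21 - 7*√2) + 202)/7 = -3/7 + (181 - 7*√2)/7 = -3/7 + (181/7 - √2) = 178/7 - √2 ≈ 24.014)
((-115 + 103) - 141)/K + 478/(-114) = ((-115 + 103) - 141)/(178/7 - √2) + 478/(-114) = (-12 - 141)/(178/7 - √2) + 478*(-1/114) = -153/(178/7 - √2) - 239/57 = -239/57 - 153/(178/7 - √2)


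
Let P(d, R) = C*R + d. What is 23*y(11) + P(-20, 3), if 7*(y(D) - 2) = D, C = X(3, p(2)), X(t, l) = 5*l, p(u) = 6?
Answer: 1065/7 ≈ 152.14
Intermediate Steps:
C = 30 (C = 5*6 = 30)
y(D) = 2 + D/7
P(d, R) = d + 30*R (P(d, R) = 30*R + d = d + 30*R)
23*y(11) + P(-20, 3) = 23*(2 + (1/7)*11) + (-20 + 30*3) = 23*(2 + 11/7) + (-20 + 90) = 23*(25/7) + 70 = 575/7 + 70 = 1065/7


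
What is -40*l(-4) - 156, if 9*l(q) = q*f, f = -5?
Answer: -2204/9 ≈ -244.89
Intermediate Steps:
l(q) = -5*q/9 (l(q) = (q*(-5))/9 = (-5*q)/9 = -5*q/9)
-40*l(-4) - 156 = -(-200)*(-4)/9 - 156 = -40*20/9 - 156 = -800/9 - 156 = -2204/9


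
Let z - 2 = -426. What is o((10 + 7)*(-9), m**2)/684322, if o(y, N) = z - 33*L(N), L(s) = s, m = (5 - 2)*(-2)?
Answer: -806/342161 ≈ -0.0023556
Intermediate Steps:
m = -6 (m = 3*(-2) = -6)
z = -424 (z = 2 - 426 = -424)
o(y, N) = -424 - 33*N
o((10 + 7)*(-9), m**2)/684322 = (-424 - 33*(-6)**2)/684322 = (-424 - 33*36)*(1/684322) = (-424 - 1188)*(1/684322) = -1612*1/684322 = -806/342161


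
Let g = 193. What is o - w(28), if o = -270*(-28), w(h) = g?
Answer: 7367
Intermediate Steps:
w(h) = 193
o = 7560
o - w(28) = 7560 - 1*193 = 7560 - 193 = 7367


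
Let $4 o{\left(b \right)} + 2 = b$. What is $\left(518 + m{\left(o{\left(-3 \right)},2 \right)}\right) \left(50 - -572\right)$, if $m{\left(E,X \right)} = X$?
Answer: $323440$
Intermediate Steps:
$o{\left(b \right)} = - \frac{1}{2} + \frac{b}{4}$
$\left(518 + m{\left(o{\left(-3 \right)},2 \right)}\right) \left(50 - -572\right) = \left(518 + 2\right) \left(50 - -572\right) = 520 \left(50 + 572\right) = 520 \cdot 622 = 323440$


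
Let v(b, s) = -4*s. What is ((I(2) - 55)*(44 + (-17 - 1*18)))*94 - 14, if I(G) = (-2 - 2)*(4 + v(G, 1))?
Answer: -46544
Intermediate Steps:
I(G) = 0 (I(G) = (-2 - 2)*(4 - 4*1) = -4*(4 - 4) = -4*0 = 0)
((I(2) - 55)*(44 + (-17 - 1*18)))*94 - 14 = ((0 - 55)*(44 + (-17 - 1*18)))*94 - 14 = -55*(44 + (-17 - 18))*94 - 14 = -55*(44 - 35)*94 - 14 = -55*9*94 - 14 = -495*94 - 14 = -46530 - 14 = -46544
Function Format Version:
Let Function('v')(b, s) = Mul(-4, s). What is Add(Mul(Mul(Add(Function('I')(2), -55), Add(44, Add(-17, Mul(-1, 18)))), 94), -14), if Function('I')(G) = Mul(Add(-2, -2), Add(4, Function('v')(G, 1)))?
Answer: -46544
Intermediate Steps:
Function('I')(G) = 0 (Function('I')(G) = Mul(Add(-2, -2), Add(4, Mul(-4, 1))) = Mul(-4, Add(4, -4)) = Mul(-4, 0) = 0)
Add(Mul(Mul(Add(Function('I')(2), -55), Add(44, Add(-17, Mul(-1, 18)))), 94), -14) = Add(Mul(Mul(Add(0, -55), Add(44, Add(-17, Mul(-1, 18)))), 94), -14) = Add(Mul(Mul(-55, Add(44, Add(-17, -18))), 94), -14) = Add(Mul(Mul(-55, Add(44, -35)), 94), -14) = Add(Mul(Mul(-55, 9), 94), -14) = Add(Mul(-495, 94), -14) = Add(-46530, -14) = -46544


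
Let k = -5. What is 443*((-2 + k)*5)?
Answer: -15505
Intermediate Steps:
443*((-2 + k)*5) = 443*((-2 - 5)*5) = 443*(-7*5) = 443*(-35) = -15505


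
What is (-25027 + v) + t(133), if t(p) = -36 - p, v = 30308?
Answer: 5112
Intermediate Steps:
(-25027 + v) + t(133) = (-25027 + 30308) + (-36 - 1*133) = 5281 + (-36 - 133) = 5281 - 169 = 5112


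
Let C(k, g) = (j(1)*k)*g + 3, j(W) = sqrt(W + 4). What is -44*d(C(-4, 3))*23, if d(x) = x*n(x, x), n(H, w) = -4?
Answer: 12144 - 48576*sqrt(5) ≈ -96475.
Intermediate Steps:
j(W) = sqrt(4 + W)
C(k, g) = 3 + g*k*sqrt(5) (C(k, g) = (sqrt(4 + 1)*k)*g + 3 = (sqrt(5)*k)*g + 3 = (k*sqrt(5))*g + 3 = g*k*sqrt(5) + 3 = 3 + g*k*sqrt(5))
d(x) = -4*x (d(x) = x*(-4) = -4*x)
-44*d(C(-4, 3))*23 = -(-176)*(3 + 3*(-4)*sqrt(5))*23 = -(-176)*(3 - 12*sqrt(5))*23 = -44*(-12 + 48*sqrt(5))*23 = (528 - 2112*sqrt(5))*23 = 12144 - 48576*sqrt(5)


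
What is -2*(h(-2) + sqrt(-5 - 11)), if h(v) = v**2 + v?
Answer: -4 - 8*I ≈ -4.0 - 8.0*I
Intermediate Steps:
h(v) = v + v**2
-2*(h(-2) + sqrt(-5 - 11)) = -2*(-2*(1 - 2) + sqrt(-5 - 11)) = -2*(-2*(-1) + sqrt(-16)) = -2*(2 + 4*I) = -4 - 8*I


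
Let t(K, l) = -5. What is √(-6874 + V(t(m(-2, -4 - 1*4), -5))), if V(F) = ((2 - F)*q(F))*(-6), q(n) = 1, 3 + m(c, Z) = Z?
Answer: 2*I*√1729 ≈ 83.162*I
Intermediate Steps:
m(c, Z) = -3 + Z
V(F) = -12 + 6*F (V(F) = ((2 - F)*1)*(-6) = (2 - F)*(-6) = -12 + 6*F)
√(-6874 + V(t(m(-2, -4 - 1*4), -5))) = √(-6874 + (-12 + 6*(-5))) = √(-6874 + (-12 - 30)) = √(-6874 - 42) = √(-6916) = 2*I*√1729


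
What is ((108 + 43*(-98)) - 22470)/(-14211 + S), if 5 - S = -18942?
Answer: -1661/296 ≈ -5.6115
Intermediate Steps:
S = 18947 (S = 5 - 1*(-18942) = 5 + 18942 = 18947)
((108 + 43*(-98)) - 22470)/(-14211 + S) = ((108 + 43*(-98)) - 22470)/(-14211 + 18947) = ((108 - 4214) - 22470)/4736 = (-4106 - 22470)*(1/4736) = -26576*1/4736 = -1661/296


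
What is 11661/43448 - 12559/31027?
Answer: -9676715/70950584 ≈ -0.13639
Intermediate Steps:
11661/43448 - 12559/31027 = 11661*(1/43448) - 12559*1/31027 = 11661/43448 - 661/1633 = -9676715/70950584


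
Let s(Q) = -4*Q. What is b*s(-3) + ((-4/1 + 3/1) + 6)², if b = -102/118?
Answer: 863/59 ≈ 14.627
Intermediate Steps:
b = -51/59 (b = -102*1/118 = -51/59 ≈ -0.86441)
b*s(-3) + ((-4/1 + 3/1) + 6)² = -(-204)*(-3)/59 + ((-4/1 + 3/1) + 6)² = -51/59*12 + ((-4*1 + 3*1) + 6)² = -612/59 + ((-4 + 3) + 6)² = -612/59 + (-1 + 6)² = -612/59 + 5² = -612/59 + 25 = 863/59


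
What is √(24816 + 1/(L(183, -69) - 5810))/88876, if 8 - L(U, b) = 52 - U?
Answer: √798088534985/504015796 ≈ 0.0017725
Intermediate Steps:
L(U, b) = -44 + U (L(U, b) = 8 - (52 - U) = 8 + (-52 + U) = -44 + U)
√(24816 + 1/(L(183, -69) - 5810))/88876 = √(24816 + 1/((-44 + 183) - 5810))/88876 = √(24816 + 1/(139 - 5810))*(1/88876) = √(24816 + 1/(-5671))*(1/88876) = √(24816 - 1/5671)*(1/88876) = √(140731535/5671)*(1/88876) = (√798088534985/5671)*(1/88876) = √798088534985/504015796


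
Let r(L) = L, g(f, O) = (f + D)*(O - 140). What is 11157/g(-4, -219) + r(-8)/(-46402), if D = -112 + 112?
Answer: 258859301/33316636 ≈ 7.7697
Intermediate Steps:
D = 0
g(f, O) = f*(-140 + O) (g(f, O) = (f + 0)*(O - 140) = f*(-140 + O))
11157/g(-4, -219) + r(-8)/(-46402) = 11157/((-4*(-140 - 219))) - 8/(-46402) = 11157/((-4*(-359))) - 8*(-1/46402) = 11157/1436 + 4/23201 = 258859301/33316636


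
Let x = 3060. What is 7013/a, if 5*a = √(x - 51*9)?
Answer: 35065/51 ≈ 687.55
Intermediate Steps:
a = 51/5 (a = √(3060 - 51*9)/5 = √(3060 - 459)/5 = √2601/5 = (⅕)*51 = 51/5 ≈ 10.200)
7013/a = 7013/(51/5) = 7013*(5/51) = 35065/51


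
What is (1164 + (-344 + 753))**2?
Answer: 2474329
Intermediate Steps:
(1164 + (-344 + 753))**2 = (1164 + 409)**2 = 1573**2 = 2474329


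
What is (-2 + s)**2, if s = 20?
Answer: 324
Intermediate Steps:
(-2 + s)**2 = (-2 + 20)**2 = 18**2 = 324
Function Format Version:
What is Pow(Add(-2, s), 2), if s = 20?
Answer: 324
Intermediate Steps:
Pow(Add(-2, s), 2) = Pow(Add(-2, 20), 2) = Pow(18, 2) = 324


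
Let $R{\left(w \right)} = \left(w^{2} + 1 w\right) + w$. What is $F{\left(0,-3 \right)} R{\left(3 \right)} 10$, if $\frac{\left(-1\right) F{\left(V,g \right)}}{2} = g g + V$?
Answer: $-2700$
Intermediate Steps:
$R{\left(w \right)} = w^{2} + 2 w$ ($R{\left(w \right)} = \left(w^{2} + w\right) + w = \left(w + w^{2}\right) + w = w^{2} + 2 w$)
$F{\left(V,g \right)} = - 2 V - 2 g^{2}$ ($F{\left(V,g \right)} = - 2 \left(g g + V\right) = - 2 \left(g^{2} + V\right) = - 2 \left(V + g^{2}\right) = - 2 V - 2 g^{2}$)
$F{\left(0,-3 \right)} R{\left(3 \right)} 10 = \left(\left(-2\right) 0 - 2 \left(-3\right)^{2}\right) 3 \left(2 + 3\right) 10 = \left(0 - 18\right) 3 \cdot 5 \cdot 10 = \left(0 - 18\right) 15 \cdot 10 = \left(-18\right) 15 \cdot 10 = \left(-270\right) 10 = -2700$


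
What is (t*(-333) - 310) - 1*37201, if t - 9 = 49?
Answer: -56825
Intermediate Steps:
t = 58 (t = 9 + 49 = 58)
(t*(-333) - 310) - 1*37201 = (58*(-333) - 310) - 1*37201 = (-19314 - 310) - 37201 = -19624 - 37201 = -56825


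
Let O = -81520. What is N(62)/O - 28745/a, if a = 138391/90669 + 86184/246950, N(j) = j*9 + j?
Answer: -1311700138821115963/85575364324748 ≈ -15328.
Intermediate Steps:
N(j) = 10*j (N(j) = 9*j + j = 10*j)
a = 20994937273/11195354775 (a = 138391*(1/90669) + 86184*(1/246950) = 138391/90669 + 43092/123475 = 20994937273/11195354775 ≈ 1.8753)
N(62)/O - 28745/a = (10*62)/(-81520) - 28745/20994937273/11195354775 = 620*(-1/81520) - 28745*11195354775/20994937273 = -31/4076 - 321810473007375/20994937273 = -1311700138821115963/85575364324748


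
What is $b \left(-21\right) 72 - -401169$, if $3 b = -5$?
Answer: $403689$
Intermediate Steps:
$b = - \frac{5}{3}$ ($b = \frac{1}{3} \left(-5\right) = - \frac{5}{3} \approx -1.6667$)
$b \left(-21\right) 72 - -401169 = \left(- \frac{5}{3}\right) \left(-21\right) 72 - -401169 = 35 \cdot 72 + 401169 = 2520 + 401169 = 403689$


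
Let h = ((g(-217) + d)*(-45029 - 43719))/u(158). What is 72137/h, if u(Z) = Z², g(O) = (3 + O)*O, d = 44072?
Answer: -450207017/2008145370 ≈ -0.22419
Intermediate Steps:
g(O) = O*(3 + O)
h = -2008145370/6241 (h = ((-217*(3 - 217) + 44072)*(-45029 - 43719))/(158²) = ((-217*(-214) + 44072)*(-88748))/24964 = ((46438 + 44072)*(-88748))*(1/24964) = (90510*(-88748))*(1/24964) = -8032581480*1/24964 = -2008145370/6241 ≈ -3.2177e+5)
72137/h = 72137/(-2008145370/6241) = 72137*(-6241/2008145370) = -450207017/2008145370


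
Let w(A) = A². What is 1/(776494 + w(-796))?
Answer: 1/1410110 ≈ 7.0916e-7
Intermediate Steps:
1/(776494 + w(-796)) = 1/(776494 + (-796)²) = 1/(776494 + 633616) = 1/1410110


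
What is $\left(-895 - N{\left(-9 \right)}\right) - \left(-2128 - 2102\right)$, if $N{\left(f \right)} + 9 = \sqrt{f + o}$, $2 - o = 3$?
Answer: $3344 - i \sqrt{10} \approx 3344.0 - 3.1623 i$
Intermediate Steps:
$o = -1$ ($o = 2 - 3 = -1$)
$N{\left(f \right)} = -9 + \sqrt{-1 + f}$ ($N{\left(f \right)} = -9 + \sqrt{f - 1} = -9 + \sqrt{-1 + f}$)
$\left(-895 - N{\left(-9 \right)}\right) - \left(-2128 - 2102\right) = \left(-895 - \left(-9 + \sqrt{-1 - 9}\right)\right) - \left(-2128 - 2102\right) = \left(-895 - \left(-9 + \sqrt{-10}\right)\right) - -4230 = \left(-895 - \left(-9 + i \sqrt{10}\right)\right) + 4230 = \left(-895 + \left(9 - i \sqrt{10}\right)\right) + 4230 = \left(-886 - i \sqrt{10}\right) + 4230 = 3344 - i \sqrt{10}$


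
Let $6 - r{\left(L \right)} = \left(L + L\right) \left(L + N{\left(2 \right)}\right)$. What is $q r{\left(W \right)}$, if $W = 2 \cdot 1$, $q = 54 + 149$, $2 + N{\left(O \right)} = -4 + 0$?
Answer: $4466$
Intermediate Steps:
$N{\left(O \right)} = -6$ ($N{\left(O \right)} = -2 + \left(-4 + 0\right) = -2 - 4 = -6$)
$q = 203$
$W = 2$
$r{\left(L \right)} = 6 - 2 L \left(-6 + L\right)$ ($r{\left(L \right)} = 6 - \left(L + L\right) \left(L - 6\right) = 6 - 2 L \left(-6 + L\right)$)
$q r{\left(W \right)} = 203 \left(6 - 2 \cdot 2^{2} + 12 \cdot 2\right) = 203 \left(6 - 8 + 24\right) = 203 \cdot 22 = 4466$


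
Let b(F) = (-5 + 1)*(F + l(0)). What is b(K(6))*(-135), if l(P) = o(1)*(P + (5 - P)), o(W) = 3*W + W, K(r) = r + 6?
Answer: 17280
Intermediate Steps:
K(r) = 6 + r
o(W) = 4*W
l(P) = 20 (l(P) = (4*1)*(P + (5 - P)) = 4*5 = 20)
b(F) = -80 - 4*F (b(F) = (-5 + 1)*(F + 20) = -4*(20 + F) = -80 - 4*F)
b(K(6))*(-135) = (-80 - 4*(6 + 6))*(-135) = (-80 - 4*12)*(-135) = (-80 - 48)*(-135) = -128*(-135) = 17280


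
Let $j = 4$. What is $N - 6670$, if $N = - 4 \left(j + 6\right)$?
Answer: $-6710$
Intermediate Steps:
$N = -40$ ($N = - 4 \left(4 + 6\right) = \left(-4\right) 10 = -40$)
$N - 6670 = -40 - 6670 = -6710$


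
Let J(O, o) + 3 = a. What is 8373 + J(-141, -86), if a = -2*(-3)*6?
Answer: 8406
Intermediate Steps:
a = 36 (a = 6*6 = 36)
J(O, o) = 33 (J(O, o) = -3 + 36 = 33)
8373 + J(-141, -86) = 8373 + 33 = 8406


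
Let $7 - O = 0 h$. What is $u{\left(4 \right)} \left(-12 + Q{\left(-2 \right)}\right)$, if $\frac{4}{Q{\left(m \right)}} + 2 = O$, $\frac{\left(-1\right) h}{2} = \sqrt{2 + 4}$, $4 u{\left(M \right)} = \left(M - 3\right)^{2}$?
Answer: $- \frac{14}{5} \approx -2.8$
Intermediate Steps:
$u{\left(M \right)} = \frac{\left(-3 + M\right)^{2}}{4}$ ($u{\left(M \right)} = \frac{\left(M - 3\right)^{2}}{4} = \frac{\left(-3 + M\right)^{2}}{4}$)
$h = - 2 \sqrt{6}$ ($h = - 2 \sqrt{2 + 4} = - 2 \sqrt{6} \approx -4.899$)
$O = 7$ ($O = 7 - 0 \left(- 2 \sqrt{6}\right) = 7 - 0 = 7 + 0 = 7$)
$Q{\left(m \right)} = \frac{4}{5}$ ($Q{\left(m \right)} = \frac{4}{-2 + 7} = \frac{4}{5}$)
$u{\left(4 \right)} \left(-12 + Q{\left(-2 \right)}\right) = \frac{\left(-3 + 4\right)^{2}}{4} \left(-12 + \frac{4}{5}\right) = \frac{1^{2}}{4} \left(- \frac{56}{5}\right) = \frac{1}{4} \cdot 1 \left(- \frac{56}{5}\right) = \frac{1}{4} \left(- \frac{56}{5}\right) = - \frac{14}{5}$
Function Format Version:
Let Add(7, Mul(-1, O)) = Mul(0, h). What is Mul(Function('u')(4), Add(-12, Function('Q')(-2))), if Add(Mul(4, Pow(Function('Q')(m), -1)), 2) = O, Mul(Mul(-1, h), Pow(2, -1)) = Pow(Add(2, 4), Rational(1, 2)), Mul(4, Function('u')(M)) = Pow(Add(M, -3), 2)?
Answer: Rational(-14, 5) ≈ -2.8000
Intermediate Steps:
Function('u')(M) = Mul(Rational(1, 4), Pow(Add(-3, M), 2)) (Function('u')(M) = Mul(Rational(1, 4), Pow(Add(M, -3), 2)) = Mul(Rational(1, 4), Pow(Add(-3, M), 2)))
h = Mul(-2, Pow(6, Rational(1, 2))) (h = Mul(-2, Pow(Add(2, 4), Rational(1, 2))) = Mul(-2, Pow(6, Rational(1, 2))) ≈ -4.8990)
O = 7 (O = Add(7, Mul(-1, Mul(0, Mul(-2, Pow(6, Rational(1, 2)))))) = Add(7, Mul(-1, 0)) = Add(7, 0) = 7)
Function('Q')(m) = Rational(4, 5) (Function('Q')(m) = Mul(4, Pow(Add(-2, 7), -1)) = Mul(4, Pow(5, -1)) = Mul(4, Rational(1, 5)) = Rational(4, 5))
Mul(Function('u')(4), Add(-12, Function('Q')(-2))) = Mul(Mul(Rational(1, 4), Pow(Add(-3, 4), 2)), Add(-12, Rational(4, 5))) = Mul(Mul(Rational(1, 4), Pow(1, 2)), Rational(-56, 5)) = Mul(Mul(Rational(1, 4), 1), Rational(-56, 5)) = Mul(Rational(1, 4), Rational(-56, 5)) = Rational(-14, 5)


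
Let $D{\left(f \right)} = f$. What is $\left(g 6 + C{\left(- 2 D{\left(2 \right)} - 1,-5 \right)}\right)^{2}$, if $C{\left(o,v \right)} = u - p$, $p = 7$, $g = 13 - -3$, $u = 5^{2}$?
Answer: $12996$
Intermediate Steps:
$u = 25$
$g = 16$ ($g = 13 + 3 = 16$)
$C{\left(o,v \right)} = 18$ ($C{\left(o,v \right)} = 25 - 7 = 18$)
$\left(g 6 + C{\left(- 2 D{\left(2 \right)} - 1,-5 \right)}\right)^{2} = \left(16 \cdot 6 + 18\right)^{2} = \left(96 + 18\right)^{2} = 114^{2} = 12996$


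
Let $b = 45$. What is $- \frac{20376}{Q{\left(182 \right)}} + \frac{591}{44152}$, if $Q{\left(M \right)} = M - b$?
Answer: $- \frac{899560185}{6048824} \approx -148.72$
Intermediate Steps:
$Q{\left(M \right)} = -45 + M$ ($Q{\left(M \right)} = M - 45 = -45 + M$)
$- \frac{20376}{Q{\left(182 \right)}} + \frac{591}{44152} = - \frac{20376}{-45 + 182} + \frac{591}{44152} = - \frac{20376}{137} + 591 \cdot \frac{1}{44152} = \left(-20376\right) \frac{1}{137} + \frac{591}{44152} = - \frac{20376}{137} + \frac{591}{44152} = - \frac{899560185}{6048824}$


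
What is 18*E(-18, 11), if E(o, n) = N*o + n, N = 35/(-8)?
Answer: 3231/2 ≈ 1615.5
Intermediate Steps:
N = -35/8 (N = 35*(-⅛) = -35/8 ≈ -4.3750)
E(o, n) = n - 35*o/8 (E(o, n) = -35*o/8 + n = n - 35*o/8)
18*E(-18, 11) = 18*(11 - 35/8*(-18)) = 18*(11 + 315/4) = 18*(359/4) = 3231/2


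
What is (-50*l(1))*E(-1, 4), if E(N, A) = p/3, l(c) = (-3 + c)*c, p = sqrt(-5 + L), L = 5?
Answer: 0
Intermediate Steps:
p = 0 (p = sqrt(-5 + 5) = sqrt(0) = 0)
l(c) = c*(-3 + c)
E(N, A) = 0 (E(N, A) = 0/3 = 0*(1/3) = 0)
(-50*l(1))*E(-1, 4) = -50*(-3 + 1)*0 = -50*(-2)*0 = 100*0 = 0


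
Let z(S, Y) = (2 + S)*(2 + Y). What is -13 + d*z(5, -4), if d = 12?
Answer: -181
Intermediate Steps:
-13 + d*z(5, -4) = -13 + 12*(4 + 2*5 + 2*(-4) + 5*(-4)) = -13 + 12*(4 + 10 - 8 - 20) = -13 + 12*(-14) = -13 - 168 = -181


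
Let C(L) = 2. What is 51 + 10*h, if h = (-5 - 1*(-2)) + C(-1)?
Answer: 41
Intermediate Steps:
h = -1 (h = (-5 - 1*(-2)) + 2 = (-5 + 2) + 2 = -3 + 2 = -1)
51 + 10*h = 51 + 10*(-1) = 51 - 10 = 41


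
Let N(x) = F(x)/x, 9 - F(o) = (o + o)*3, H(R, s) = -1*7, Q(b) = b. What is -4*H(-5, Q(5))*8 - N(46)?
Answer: 10571/46 ≈ 229.80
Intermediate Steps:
H(R, s) = -7
F(o) = 9 - 6*o (F(o) = 9 - (o + o)*3 = 9 - 2*o*3 = 9 - 6*o)
N(x) = (9 - 6*x)/x
-4*H(-5, Q(5))*8 - N(46) = -4*(-7)*8 - (-6 + 9/46) = 28*8 - (-6 + 9*(1/46)) = 224 - (-6 + 9/46) = 224 - 1*(-267/46) = 224 + 267/46 = 10571/46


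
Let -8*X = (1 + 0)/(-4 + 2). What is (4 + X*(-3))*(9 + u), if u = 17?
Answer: 793/8 ≈ 99.125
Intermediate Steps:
X = 1/16 (X = -(1 + 0)/(8*(-4 + 2)) = -1/(8*(-2)) = -(-1)/(8*2) = -1/8*(-1/2) = 1/16 ≈ 0.062500)
(4 + X*(-3))*(9 + u) = (4 + (1/16)*(-3))*(9 + 17) = (4 - 3/16)*26 = (61/16)*26 = 793/8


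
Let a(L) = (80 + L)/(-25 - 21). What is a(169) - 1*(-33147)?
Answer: 1524513/46 ≈ 33142.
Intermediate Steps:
a(L) = -40/23 - L/46 (a(L) = (80 + L)/(-46) = (80 + L)*(-1/46) = -40/23 - L/46)
a(169) - 1*(-33147) = (-40/23 - 1/46*169) - 1*(-33147) = (-40/23 - 169/46) + 33147 = -249/46 + 33147 = 1524513/46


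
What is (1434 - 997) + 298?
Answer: 735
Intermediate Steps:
(1434 - 997) + 298 = 437 + 298 = 735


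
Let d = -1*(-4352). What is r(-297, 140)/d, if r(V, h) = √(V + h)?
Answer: I*√157/4352 ≈ 0.0028791*I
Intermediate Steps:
d = 4352
r(-297, 140)/d = √(-297 + 140)/4352 = √(-157)*(1/4352) = (I*√157)*(1/4352) = I*√157/4352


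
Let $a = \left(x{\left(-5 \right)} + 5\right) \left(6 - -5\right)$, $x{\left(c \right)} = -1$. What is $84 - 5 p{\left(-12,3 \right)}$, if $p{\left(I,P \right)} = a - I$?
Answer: $-196$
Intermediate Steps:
$a = 44$ ($a = \left(-1 + 5\right) \left(6 - -5\right) = 4 \left(6 + 5\right) = 4 \cdot 11 = 44$)
$p{\left(I,P \right)} = 44 - I$
$84 - 5 p{\left(-12,3 \right)} = 84 - 5 \left(44 - -12\right) = 84 - 5 \left(44 + 12\right) = 84 - 280 = -196$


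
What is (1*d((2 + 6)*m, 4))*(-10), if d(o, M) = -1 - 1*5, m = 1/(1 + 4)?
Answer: 60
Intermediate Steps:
m = ⅕ (m = 1/5 = ⅕ ≈ 0.20000)
d(o, M) = -6 (d(o, M) = -1 - 5 = -6)
(1*d((2 + 6)*m, 4))*(-10) = (1*(-6))*(-10) = -6*(-10) = 60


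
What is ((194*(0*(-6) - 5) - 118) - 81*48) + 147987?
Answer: 143011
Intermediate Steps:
((194*(0*(-6) - 5) - 118) - 81*48) + 147987 = ((194*(0 - 5) - 118) - 3888) + 147987 = ((194*(-5) - 118) - 3888) + 147987 = ((-970 - 118) - 3888) + 147987 = (-1088 - 3888) + 147987 = -4976 + 147987 = 143011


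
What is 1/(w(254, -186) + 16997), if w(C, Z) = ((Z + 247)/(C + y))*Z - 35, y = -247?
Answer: 7/107388 ≈ 6.5184e-5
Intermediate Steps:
w(C, Z) = -35 + Z*(247 + Z)/(-247 + C) (w(C, Z) = ((Z + 247)/(C - 247))*Z - 35 = ((247 + Z)/(-247 + C))*Z - 35 = Z*(247 + Z)/(-247 + C) - 35 = -35 + Z*(247 + Z)/(-247 + C))
1/(w(254, -186) + 16997) = 1/((8645 + (-186)² - 35*254 + 247*(-186))/(-247 + 254) + 16997) = 1/((8645 + 34596 - 8890 - 45942)/7 + 16997) = 1/((⅐)*(-11591) + 16997) = 1/(-11591/7 + 16997) = 1/(107388/7) = 7/107388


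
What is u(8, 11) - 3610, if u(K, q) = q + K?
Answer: -3591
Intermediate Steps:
u(K, q) = K + q
u(8, 11) - 3610 = (8 + 11) - 3610 = 19 - 3610 = -3591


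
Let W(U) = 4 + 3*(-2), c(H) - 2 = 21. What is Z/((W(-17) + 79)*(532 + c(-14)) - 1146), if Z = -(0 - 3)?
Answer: 1/13863 ≈ 7.2134e-5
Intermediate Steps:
c(H) = 23 (c(H) = 2 + 21 = 23)
W(U) = -2 (W(U) = 4 - 6 = -2)
Z = 3 (Z = -1*(-3) = 3)
Z/((W(-17) + 79)*(532 + c(-14)) - 1146) = 3/((-2 + 79)*(532 + 23) - 1146) = 3/(77*555 - 1146) = 3/(42735 - 1146) = 3/41589 = (1/41589)*3 = 1/13863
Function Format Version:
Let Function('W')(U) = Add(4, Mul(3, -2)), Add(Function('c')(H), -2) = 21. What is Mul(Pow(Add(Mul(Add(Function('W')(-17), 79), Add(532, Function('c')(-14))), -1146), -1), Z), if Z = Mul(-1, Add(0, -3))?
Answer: Rational(1, 13863) ≈ 7.2134e-5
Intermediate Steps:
Function('c')(H) = 23 (Function('c')(H) = Add(2, 21) = 23)
Function('W')(U) = -2 (Function('W')(U) = Add(4, -6) = -2)
Z = 3 (Z = Mul(-1, -3) = 3)
Mul(Pow(Add(Mul(Add(Function('W')(-17), 79), Add(532, Function('c')(-14))), -1146), -1), Z) = Mul(Pow(Add(Mul(Add(-2, 79), Add(532, 23)), -1146), -1), 3) = Mul(Pow(Add(Mul(77, 555), -1146), -1), 3) = Mul(Pow(Add(42735, -1146), -1), 3) = Mul(Pow(41589, -1), 3) = Mul(Rational(1, 41589), 3) = Rational(1, 13863)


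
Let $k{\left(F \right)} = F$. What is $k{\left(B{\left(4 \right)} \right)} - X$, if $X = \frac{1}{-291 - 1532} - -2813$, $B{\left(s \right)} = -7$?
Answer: $- \frac{5140859}{1823} \approx -2820.0$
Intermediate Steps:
$X = \frac{5128098}{1823}$ ($X = \frac{1}{-1823} + 2813 = - \frac{1}{1823} + 2813 = \frac{5128098}{1823} \approx 2813.0$)
$k{\left(B{\left(4 \right)} \right)} - X = -7 - \frac{5128098}{1823} = - \frac{5140859}{1823}$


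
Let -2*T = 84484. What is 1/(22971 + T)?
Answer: -1/19271 ≈ -5.1891e-5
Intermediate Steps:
T = -42242 (T = -1/2*84484 = -42242)
1/(22971 + T) = 1/(22971 - 42242) = 1/(-19271) = -1/19271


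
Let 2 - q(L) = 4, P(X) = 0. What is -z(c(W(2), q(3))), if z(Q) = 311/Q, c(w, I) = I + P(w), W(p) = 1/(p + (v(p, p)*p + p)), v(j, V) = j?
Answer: 311/2 ≈ 155.50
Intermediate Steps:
q(L) = -2 (q(L) = 2 - 1*4 = 2 - 4 = -2)
W(p) = 1/(p² + 2*p) (W(p) = 1/(p + (p*p + p)) = 1/(p + (p² + p)) = 1/(p + (p + p²)) = 1/(p² + 2*p))
c(w, I) = I (c(w, I) = I + 0 = I)
-z(c(W(2), q(3))) = -311/(-2) = -311*(-1)/2 = -1*(-311/2) = 311/2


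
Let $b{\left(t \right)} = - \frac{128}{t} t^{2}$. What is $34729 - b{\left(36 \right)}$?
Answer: $39337$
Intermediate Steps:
$b{\left(t \right)} = - 128 t$
$34729 - b{\left(36 \right)} = 34729 - \left(-128\right) 36 = 34729 - -4608 = 34729 + 4608 = 39337$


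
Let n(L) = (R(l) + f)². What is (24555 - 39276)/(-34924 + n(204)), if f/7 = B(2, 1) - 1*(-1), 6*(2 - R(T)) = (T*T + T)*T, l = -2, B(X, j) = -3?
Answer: 132489/313160 ≈ 0.42307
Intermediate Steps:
R(T) = 2 - T*(T + T²)/6 (R(T) = 2 - (T*T + T)*T/6 = 2 - (T² + T)*T/6 = 2 - (T + T²)*T/6 = 2 - T*(T + T²)/6)
f = -14 (f = 7*(-3 - 1*(-1)) = 7*(-3 + 1) = 7*(-2) = -14)
n(L) = 1156/9 (n(L) = ((2 - ⅙*(-2)² - ⅙*(-2)³) - 14)² = ((2 - ⅙*4 - ⅙*(-8)) - 14)² = ((2 - ⅔ + 4/3) - 14)² = (8/3 - 14)² = (-34/3)² = 1156/9)
(24555 - 39276)/(-34924 + n(204)) = (24555 - 39276)/(-34924 + 1156/9) = -14721/(-313160/9) = -14721*(-9/313160) = 132489/313160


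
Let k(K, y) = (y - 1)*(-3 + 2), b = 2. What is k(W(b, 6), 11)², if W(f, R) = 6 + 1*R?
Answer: 100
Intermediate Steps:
W(f, R) = 6 + R
k(K, y) = 1 - y (k(K, y) = (-1 + y)*(-1) = 1 - y)
k(W(b, 6), 11)² = (1 - 1*11)² = (1 - 11)² = (-10)² = 100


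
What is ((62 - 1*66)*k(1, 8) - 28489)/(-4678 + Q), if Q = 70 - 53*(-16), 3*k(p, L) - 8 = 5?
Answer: 85519/11280 ≈ 7.5815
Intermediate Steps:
k(p, L) = 13/3 (k(p, L) = 8/3 + (⅓)*5 = 8/3 + 5/3 = 13/3)
Q = 918 (Q = 70 + 848 = 918)
((62 - 1*66)*k(1, 8) - 28489)/(-4678 + Q) = ((62 - 1*66)*(13/3) - 28489)/(-4678 + 918) = ((62 - 66)*(13/3) - 28489)/(-3760) = (-4*13/3 - 28489)*(-1/3760) = (-52/3 - 28489)*(-1/3760) = -85519/3*(-1/3760) = 85519/11280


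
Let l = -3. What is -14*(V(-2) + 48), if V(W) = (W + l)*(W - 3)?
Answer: -1022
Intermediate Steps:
V(W) = (-3 + W)**2 (V(W) = (W - 3)*(W - 3) = (-3 + W)*(-3 + W) = (-3 + W)**2)
-14*(V(-2) + 48) = -14*((9 + (-2)**2 - 6*(-2)) + 48) = -14*((9 + 4 + 12) + 48) = -14*(25 + 48) = -14*73 = -1022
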